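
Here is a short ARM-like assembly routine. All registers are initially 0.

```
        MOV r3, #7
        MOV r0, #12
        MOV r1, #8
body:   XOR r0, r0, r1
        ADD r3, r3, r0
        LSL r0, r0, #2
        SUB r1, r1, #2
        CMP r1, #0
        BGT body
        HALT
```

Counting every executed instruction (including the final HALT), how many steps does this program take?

after MOV r3, #7: r3=7
after MOV r0, #12: r0=12
after MOV r1, #8: r1=8
after XOR r0, r0, r1: r0=12^8=4
after ADD r3, r3, r0: r3=7+4=11
after LSL r0, r0, #2: r0=4<<2=16
after SUB r1, r1, #2: r1=8-2=6
CMP r1, #0  (cmp 6,0)
BGT body: taken
after XOR r0, r0, r1: r0=16^6=22
after ADD r3, r3, r0: r3=11+22=33
after LSL r0, r0, #2: r0=22<<2=88
after SUB r1, r1, #2: r1=6-2=4
CMP r1, #0  (cmp 4,0)
BGT body: taken
after XOR r0, r0, r1: r0=88^4=92
after ADD r3, r3, r0: r3=33+92=125
after LSL r0, r0, #2: r0=92<<2=368
after SUB r1, r1, #2: r1=4-2=2
CMP r1, #0  (cmp 2,0)
BGT body: taken
after XOR r0, r0, r1: r0=368^2=370
after ADD r3, r3, r0: r3=125+370=495
after LSL r0, r0, #2: r0=370<<2=1480
after SUB r1, r1, #2: r1=2-2=0
CMP r1, #0  (cmp 0,0)
BGT body: not taken
halt.
Total executed instructions: 28.

28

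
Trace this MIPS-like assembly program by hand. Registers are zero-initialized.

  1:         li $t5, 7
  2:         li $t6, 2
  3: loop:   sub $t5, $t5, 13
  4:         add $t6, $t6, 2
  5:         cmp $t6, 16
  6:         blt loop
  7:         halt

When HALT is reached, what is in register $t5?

-84

after li $t5, 7: $t5=7
after li $t6, 2: $t6=2
after sub $t5, $t5, 13: $t5=7-13=-6
after add $t6, $t6, 2: $t6=2+2=4
cmp $t6, 16  (cmp 4,16)
blt loop: taken
after sub $t5, $t5, 13: $t5=(-6)-13=-19
after add $t6, $t6, 2: $t6=4+2=6
cmp $t6, 16  (cmp 6,16)
blt loop: taken
after sub $t5, $t5, 13: $t5=(-19)-13=-32
after add $t6, $t6, 2: $t6=6+2=8
cmp $t6, 16  (cmp 8,16)
blt loop: taken
after sub $t5, $t5, 13: $t5=(-32)-13=-45
after add $t6, $t6, 2: $t6=8+2=10
cmp $t6, 16  (cmp 10,16)
blt loop: taken
after sub $t5, $t5, 13: $t5=(-45)-13=-58
after add $t6, $t6, 2: $t6=10+2=12
cmp $t6, 16  (cmp 12,16)
blt loop: taken
after sub $t5, $t5, 13: $t5=(-58)-13=-71
after add $t6, $t6, 2: $t6=12+2=14
cmp $t6, 16  (cmp 14,16)
blt loop: taken
after sub $t5, $t5, 13: $t5=(-71)-13=-84
after add $t6, $t6, 2: $t6=14+2=16
cmp $t6, 16  (cmp 16,16)
blt loop: not taken
halt.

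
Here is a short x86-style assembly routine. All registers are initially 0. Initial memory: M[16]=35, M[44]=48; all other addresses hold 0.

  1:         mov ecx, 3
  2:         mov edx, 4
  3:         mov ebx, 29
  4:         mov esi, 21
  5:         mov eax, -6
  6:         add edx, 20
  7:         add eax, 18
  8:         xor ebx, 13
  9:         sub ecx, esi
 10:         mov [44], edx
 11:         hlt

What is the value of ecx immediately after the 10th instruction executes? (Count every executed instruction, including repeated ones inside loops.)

-18

ecx=3
edx=4
ebx=29
esi=21
eax=-6
edx=4+20=24
eax=(-6)+18=12
ebx=29^13=16
ecx=3-21=-18
mov [44], edx → M[44]=24
After step 10: ecx = -18.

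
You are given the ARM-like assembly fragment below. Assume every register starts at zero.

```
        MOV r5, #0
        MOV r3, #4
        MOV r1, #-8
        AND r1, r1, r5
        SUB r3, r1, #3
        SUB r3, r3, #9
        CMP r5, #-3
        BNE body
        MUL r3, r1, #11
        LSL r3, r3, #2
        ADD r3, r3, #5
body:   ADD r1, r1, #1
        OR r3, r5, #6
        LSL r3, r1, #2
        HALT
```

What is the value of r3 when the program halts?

r5=0
r3=4
r1=-8
r1=(-8)&0=0
r3=0-3=-3
r3=(-3)-9=-12
CMP r5, #-3  (cmp 0,-3)
BNE body: taken
r1=0+1=1
r3=0|6=6
r3=1<<2=4
halt.

4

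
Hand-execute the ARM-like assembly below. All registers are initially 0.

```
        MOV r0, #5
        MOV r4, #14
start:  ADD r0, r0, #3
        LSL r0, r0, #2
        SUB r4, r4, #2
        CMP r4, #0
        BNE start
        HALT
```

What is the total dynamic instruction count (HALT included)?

r0=5
r4=14
r0=5+3=8
r0=8<<2=32
r4=14-2=12
CMP r4, #0  (cmp 12,0)
BNE start: taken
r0=32+3=35
r0=35<<2=140
r4=12-2=10
CMP r4, #0  (cmp 10,0)
BNE start: taken
r0=140+3=143
r0=143<<2=572
r4=10-2=8
CMP r4, #0  (cmp 8,0)
BNE start: taken
r0=572+3=575
r0=575<<2=2300
r4=8-2=6
CMP r4, #0  (cmp 6,0)
BNE start: taken
r0=2300+3=2303
r0=2303<<2=9212
r4=6-2=4
CMP r4, #0  (cmp 4,0)
BNE start: taken
r0=9212+3=9215
r0=9215<<2=36860
r4=4-2=2
CMP r4, #0  (cmp 2,0)
BNE start: taken
r0=36860+3=36863
r0=36863<<2=147452
r4=2-2=0
CMP r4, #0  (cmp 0,0)
BNE start: not taken
halt.
Total executed instructions: 38.

38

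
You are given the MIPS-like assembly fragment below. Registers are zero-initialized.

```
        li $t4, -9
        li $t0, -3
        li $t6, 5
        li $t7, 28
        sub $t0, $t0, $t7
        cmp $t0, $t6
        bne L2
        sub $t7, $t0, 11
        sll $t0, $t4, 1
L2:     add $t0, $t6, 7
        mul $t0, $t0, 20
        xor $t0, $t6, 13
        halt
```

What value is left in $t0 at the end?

8

$t4=-9
$t0=-3
$t6=5
$t7=28
$t0=(-3)-28=-31
cmp $t0, $t6  (cmp -31,5)
bne L2: taken
$t0=5+7=12
$t0=12*20=240
$t0=5^13=8
halt.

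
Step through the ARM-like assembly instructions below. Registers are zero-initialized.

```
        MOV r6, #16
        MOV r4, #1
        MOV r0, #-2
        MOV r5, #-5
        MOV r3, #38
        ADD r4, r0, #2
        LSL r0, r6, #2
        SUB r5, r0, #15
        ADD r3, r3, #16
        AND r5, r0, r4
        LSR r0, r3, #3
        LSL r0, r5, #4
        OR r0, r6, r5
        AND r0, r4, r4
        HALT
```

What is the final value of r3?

after MOV r6, #16: r6=16
after MOV r4, #1: r4=1
after MOV r0, #-2: r0=-2
after MOV r5, #-5: r5=-5
after MOV r3, #38: r3=38
after ADD r4, r0, #2: r4=(-2)+2=0
after LSL r0, r6, #2: r0=16<<2=64
after SUB r5, r0, #15: r5=64-15=49
after ADD r3, r3, #16: r3=38+16=54
after AND r5, r0, r4: r5=64&0=0
after LSR r0, r3, #3: r0=54>>3=6
after LSL r0, r5, #4: r0=0<<4=0
after OR r0, r6, r5: r0=16|0=16
after AND r0, r4, r4: r0=0&0=0
halt.

54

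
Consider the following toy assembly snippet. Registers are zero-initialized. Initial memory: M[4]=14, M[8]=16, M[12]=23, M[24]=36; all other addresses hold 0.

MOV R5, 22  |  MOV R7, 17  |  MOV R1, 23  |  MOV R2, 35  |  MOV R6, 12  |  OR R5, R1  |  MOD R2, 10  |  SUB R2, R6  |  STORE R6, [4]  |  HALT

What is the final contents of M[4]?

12

after MOV R5, 22: R5=22
after MOV R7, 17: R7=17
after MOV R1, 23: R1=23
after MOV R2, 35: R2=35
after MOV R6, 12: R6=12
after OR R5, R1: R5=22|23=23
after MOD R2, 10: R2=35%10=5
after SUB R2, R6: R2=5-12=-7
STORE R6, [4] → M[4]=12
halt.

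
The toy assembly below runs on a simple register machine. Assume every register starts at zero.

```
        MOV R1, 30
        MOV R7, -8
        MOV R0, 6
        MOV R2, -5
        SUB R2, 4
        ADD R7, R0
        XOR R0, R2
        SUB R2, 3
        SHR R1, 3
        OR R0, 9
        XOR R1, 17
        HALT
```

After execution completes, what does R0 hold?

MOV R1, 30 → R1=30
MOV R7, -8 → R7=-8
MOV R0, 6 → R0=6
MOV R2, -5 → R2=-5
SUB R2, 4 → R2=(-5)-4=-9
ADD R7, R0 → R7=(-8)+6=-2
XOR R0, R2 → R0=6^(-9)=-15
SUB R2, 3 → R2=(-9)-3=-12
SHR R1, 3 → R1=30>>3=3
OR R0, 9 → R0=(-15)|9=-7
XOR R1, 17 → R1=3^17=18
halt.

-7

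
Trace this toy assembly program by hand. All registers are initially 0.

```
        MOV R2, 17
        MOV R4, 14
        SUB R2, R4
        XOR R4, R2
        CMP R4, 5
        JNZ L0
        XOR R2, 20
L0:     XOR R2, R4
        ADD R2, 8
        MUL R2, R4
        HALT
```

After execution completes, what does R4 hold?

13

MOV R2, 17 → R2=17
MOV R4, 14 → R4=14
SUB R2, R4 → R2=17-14=3
XOR R4, R2 → R4=14^3=13
CMP R4, 5  (cmp 13,5)
JNZ L0: taken
XOR R2, R4 → R2=3^13=14
ADD R2, 8 → R2=14+8=22
MUL R2, R4 → R2=22*13=286
halt.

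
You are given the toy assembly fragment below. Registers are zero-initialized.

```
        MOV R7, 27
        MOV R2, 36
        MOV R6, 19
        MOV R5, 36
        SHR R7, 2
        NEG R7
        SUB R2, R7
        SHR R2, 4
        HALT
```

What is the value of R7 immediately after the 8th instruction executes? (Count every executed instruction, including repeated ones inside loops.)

-6

R7=27
R2=36
R6=19
R5=36
R7=27>>2=6
R7=-(6)=-6
R2=36-(-6)=42
R2=42>>4=2
After step 8: R7 = -6.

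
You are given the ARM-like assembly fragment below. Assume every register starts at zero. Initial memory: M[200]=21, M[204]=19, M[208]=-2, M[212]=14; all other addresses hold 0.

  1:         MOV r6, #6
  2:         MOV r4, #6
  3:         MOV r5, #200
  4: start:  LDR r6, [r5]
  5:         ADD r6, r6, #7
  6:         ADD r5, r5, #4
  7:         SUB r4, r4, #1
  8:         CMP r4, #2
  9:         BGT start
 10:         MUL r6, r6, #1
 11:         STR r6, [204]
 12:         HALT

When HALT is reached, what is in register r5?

216

MOV r6, #6 → r6=6
MOV r4, #6 → r4=6
MOV r5, #200 → r5=200
LDR r6, [r5] → r6=M[200]=21
ADD r6, r6, #7 → r6=21+7=28
ADD r5, r5, #4 → r5=200+4=204
SUB r4, r4, #1 → r4=6-1=5
CMP r4, #2  (cmp 5,2)
BGT start: taken
LDR r6, [r5] → r6=M[204]=19
ADD r6, r6, #7 → r6=19+7=26
ADD r5, r5, #4 → r5=204+4=208
SUB r4, r4, #1 → r4=5-1=4
CMP r4, #2  (cmp 4,2)
BGT start: taken
LDR r6, [r5] → r6=M[208]=-2
ADD r6, r6, #7 → r6=(-2)+7=5
ADD r5, r5, #4 → r5=208+4=212
SUB r4, r4, #1 → r4=4-1=3
CMP r4, #2  (cmp 3,2)
BGT start: taken
LDR r6, [r5] → r6=M[212]=14
ADD r6, r6, #7 → r6=14+7=21
ADD r5, r5, #4 → r5=212+4=216
SUB r4, r4, #1 → r4=3-1=2
CMP r4, #2  (cmp 2,2)
BGT start: not taken
MUL r6, r6, #1 → r6=21*1=21
STR r6, [204] → M[204]=21
halt.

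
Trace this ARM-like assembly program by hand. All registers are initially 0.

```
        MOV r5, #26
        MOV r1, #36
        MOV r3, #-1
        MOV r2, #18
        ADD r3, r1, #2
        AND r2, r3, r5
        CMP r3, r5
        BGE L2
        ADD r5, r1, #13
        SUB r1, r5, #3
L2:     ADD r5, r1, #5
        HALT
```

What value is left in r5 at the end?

after MOV r5, #26: r5=26
after MOV r1, #36: r1=36
after MOV r3, #-1: r3=-1
after MOV r2, #18: r2=18
after ADD r3, r1, #2: r3=36+2=38
after AND r2, r3, r5: r2=38&26=2
CMP r3, r5  (cmp 38,26)
BGE L2: taken
after ADD r5, r1, #5: r5=36+5=41
halt.

41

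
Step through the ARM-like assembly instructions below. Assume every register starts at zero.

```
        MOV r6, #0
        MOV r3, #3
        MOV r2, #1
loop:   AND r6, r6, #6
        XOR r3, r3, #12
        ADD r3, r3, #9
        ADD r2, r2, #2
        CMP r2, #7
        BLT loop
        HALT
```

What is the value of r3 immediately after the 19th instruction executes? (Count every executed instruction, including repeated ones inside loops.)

26

after MOV r6, #0: r6=0
after MOV r3, #3: r3=3
after MOV r2, #1: r2=1
after AND r6, r6, #6: r6=0&6=0
after XOR r3, r3, #12: r3=3^12=15
after ADD r3, r3, #9: r3=15+9=24
after ADD r2, r2, #2: r2=1+2=3
CMP r2, #7  (cmp 3,7)
BLT loop: taken
after AND r6, r6, #6: r6=0&6=0
after XOR r3, r3, #12: r3=24^12=20
after ADD r3, r3, #9: r3=20+9=29
after ADD r2, r2, #2: r2=3+2=5
CMP r2, #7  (cmp 5,7)
BLT loop: taken
after AND r6, r6, #6: r6=0&6=0
after XOR r3, r3, #12: r3=29^12=17
after ADD r3, r3, #9: r3=17+9=26
after ADD r2, r2, #2: r2=5+2=7
After step 19: r3 = 26.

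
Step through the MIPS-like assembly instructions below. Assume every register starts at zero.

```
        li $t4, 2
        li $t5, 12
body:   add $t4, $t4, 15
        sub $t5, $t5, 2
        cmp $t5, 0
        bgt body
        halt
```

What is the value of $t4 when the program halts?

92

$t4=2
$t5=12
$t4=2+15=17
$t5=12-2=10
cmp $t5, 0  (cmp 10,0)
bgt body: taken
$t4=17+15=32
$t5=10-2=8
cmp $t5, 0  (cmp 8,0)
bgt body: taken
$t4=32+15=47
$t5=8-2=6
cmp $t5, 0  (cmp 6,0)
bgt body: taken
$t4=47+15=62
$t5=6-2=4
cmp $t5, 0  (cmp 4,0)
bgt body: taken
$t4=62+15=77
$t5=4-2=2
cmp $t5, 0  (cmp 2,0)
bgt body: taken
$t4=77+15=92
$t5=2-2=0
cmp $t5, 0  (cmp 0,0)
bgt body: not taken
halt.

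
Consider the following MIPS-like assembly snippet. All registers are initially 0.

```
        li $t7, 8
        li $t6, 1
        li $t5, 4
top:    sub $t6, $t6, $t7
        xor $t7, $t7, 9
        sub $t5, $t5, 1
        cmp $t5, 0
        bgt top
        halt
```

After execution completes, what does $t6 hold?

-17

after li $t7, 8: $t7=8
after li $t6, 1: $t6=1
after li $t5, 4: $t5=4
after sub $t6, $t6, $t7: $t6=1-8=-7
after xor $t7, $t7, 9: $t7=8^9=1
after sub $t5, $t5, 1: $t5=4-1=3
cmp $t5, 0  (cmp 3,0)
bgt top: taken
after sub $t6, $t6, $t7: $t6=(-7)-1=-8
after xor $t7, $t7, 9: $t7=1^9=8
after sub $t5, $t5, 1: $t5=3-1=2
cmp $t5, 0  (cmp 2,0)
bgt top: taken
after sub $t6, $t6, $t7: $t6=(-8)-8=-16
after xor $t7, $t7, 9: $t7=8^9=1
after sub $t5, $t5, 1: $t5=2-1=1
cmp $t5, 0  (cmp 1,0)
bgt top: taken
after sub $t6, $t6, $t7: $t6=(-16)-1=-17
after xor $t7, $t7, 9: $t7=1^9=8
after sub $t5, $t5, 1: $t5=1-1=0
cmp $t5, 0  (cmp 0,0)
bgt top: not taken
halt.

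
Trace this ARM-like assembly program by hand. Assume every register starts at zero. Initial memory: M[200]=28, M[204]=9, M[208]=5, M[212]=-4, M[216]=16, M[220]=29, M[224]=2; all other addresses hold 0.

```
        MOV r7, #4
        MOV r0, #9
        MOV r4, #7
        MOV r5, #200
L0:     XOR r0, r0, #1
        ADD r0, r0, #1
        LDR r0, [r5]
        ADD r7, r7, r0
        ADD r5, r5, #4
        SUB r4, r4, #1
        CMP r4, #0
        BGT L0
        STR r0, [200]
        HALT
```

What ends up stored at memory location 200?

2

r7=4
r0=9
r4=7
r5=200
r0=9^1=8
r0=8+1=9
r0=M[200]=28
r7=4+28=32
r5=200+4=204
r4=7-1=6
CMP r4, #0  (cmp 6,0)
BGT L0: taken
r0=28^1=29
r0=29+1=30
r0=M[204]=9
r7=32+9=41
r5=204+4=208
r4=6-1=5
CMP r4, #0  (cmp 5,0)
BGT L0: taken
r0=9^1=8
r0=8+1=9
r0=M[208]=5
r7=41+5=46
r5=208+4=212
r4=5-1=4
CMP r4, #0  (cmp 4,0)
BGT L0: taken
r0=5^1=4
r0=4+1=5
r0=M[212]=-4
r7=46+(-4)=42
r5=212+4=216
r4=4-1=3
CMP r4, #0  (cmp 3,0)
BGT L0: taken
r0=(-4)^1=-3
r0=(-3)+1=-2
r0=M[216]=16
r7=42+16=58
r5=216+4=220
r4=3-1=2
CMP r4, #0  (cmp 2,0)
BGT L0: taken
r0=16^1=17
r0=17+1=18
r0=M[220]=29
r7=58+29=87
r5=220+4=224
r4=2-1=1
CMP r4, #0  (cmp 1,0)
BGT L0: taken
r0=29^1=28
r0=28+1=29
r0=M[224]=2
r7=87+2=89
r5=224+4=228
r4=1-1=0
CMP r4, #0  (cmp 0,0)
BGT L0: not taken
STR r0, [200] → M[200]=2
halt.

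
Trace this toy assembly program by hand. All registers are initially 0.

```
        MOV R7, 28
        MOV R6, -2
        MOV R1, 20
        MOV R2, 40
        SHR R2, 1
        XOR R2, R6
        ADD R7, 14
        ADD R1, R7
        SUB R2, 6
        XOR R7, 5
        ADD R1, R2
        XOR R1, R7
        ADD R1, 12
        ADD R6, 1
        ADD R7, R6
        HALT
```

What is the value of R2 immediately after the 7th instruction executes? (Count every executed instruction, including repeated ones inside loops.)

MOV R7, 28 → R7=28
MOV R6, -2 → R6=-2
MOV R1, 20 → R1=20
MOV R2, 40 → R2=40
SHR R2, 1 → R2=40>>1=20
XOR R2, R6 → R2=20^(-2)=-22
ADD R7, 14 → R7=28+14=42
After step 7: R2 = -22.

-22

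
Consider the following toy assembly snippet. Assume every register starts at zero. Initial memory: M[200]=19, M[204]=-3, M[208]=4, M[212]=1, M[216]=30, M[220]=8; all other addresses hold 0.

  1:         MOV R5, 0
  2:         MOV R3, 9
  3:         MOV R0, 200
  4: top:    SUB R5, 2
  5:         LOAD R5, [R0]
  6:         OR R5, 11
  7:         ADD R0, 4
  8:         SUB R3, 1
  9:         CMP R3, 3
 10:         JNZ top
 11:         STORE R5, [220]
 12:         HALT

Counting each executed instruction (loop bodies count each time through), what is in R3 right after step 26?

after MOV R5, 0: R5=0
after MOV R3, 9: R3=9
after MOV R0, 200: R0=200
after SUB R5, 2: R5=0-2=-2
after LOAD R5, [R0]: R5=M[200]=19
after OR R5, 11: R5=19|11=27
after ADD R0, 4: R0=200+4=204
after SUB R3, 1: R3=9-1=8
CMP R3, 3  (cmp 8,3)
JNZ top: taken
after SUB R5, 2: R5=27-2=25
after LOAD R5, [R0]: R5=M[204]=-3
after OR R5, 11: R5=(-3)|11=-1
after ADD R0, 4: R0=204+4=208
after SUB R3, 1: R3=8-1=7
CMP R3, 3  (cmp 7,3)
JNZ top: taken
after SUB R5, 2: R5=(-1)-2=-3
after LOAD R5, [R0]: R5=M[208]=4
after OR R5, 11: R5=4|11=15
after ADD R0, 4: R0=208+4=212
after SUB R3, 1: R3=7-1=6
CMP R3, 3  (cmp 6,3)
JNZ top: taken
after SUB R5, 2: R5=15-2=13
after LOAD R5, [R0]: R5=M[212]=1
After step 26: R3 = 6.

6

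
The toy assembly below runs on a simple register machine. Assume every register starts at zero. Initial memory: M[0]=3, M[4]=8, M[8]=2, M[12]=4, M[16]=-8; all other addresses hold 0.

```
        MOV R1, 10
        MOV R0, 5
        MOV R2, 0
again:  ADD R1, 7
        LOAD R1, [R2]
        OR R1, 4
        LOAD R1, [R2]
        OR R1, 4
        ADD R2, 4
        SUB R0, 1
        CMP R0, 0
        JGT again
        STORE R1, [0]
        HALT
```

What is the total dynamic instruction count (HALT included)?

MOV R1, 10 → R1=10
MOV R0, 5 → R0=5
MOV R2, 0 → R2=0
ADD R1, 7 → R1=10+7=17
LOAD R1, [R2] → R1=M[0]=3
OR R1, 4 → R1=3|4=7
LOAD R1, [R2] → R1=M[0]=3
OR R1, 4 → R1=3|4=7
ADD R2, 4 → R2=0+4=4
SUB R0, 1 → R0=5-1=4
CMP R0, 0  (cmp 4,0)
JGT again: taken
ADD R1, 7 → R1=7+7=14
LOAD R1, [R2] → R1=M[4]=8
OR R1, 4 → R1=8|4=12
LOAD R1, [R2] → R1=M[4]=8
OR R1, 4 → R1=8|4=12
ADD R2, 4 → R2=4+4=8
SUB R0, 1 → R0=4-1=3
CMP R0, 0  (cmp 3,0)
JGT again: taken
ADD R1, 7 → R1=12+7=19
LOAD R1, [R2] → R1=M[8]=2
OR R1, 4 → R1=2|4=6
LOAD R1, [R2] → R1=M[8]=2
OR R1, 4 → R1=2|4=6
ADD R2, 4 → R2=8+4=12
SUB R0, 1 → R0=3-1=2
CMP R0, 0  (cmp 2,0)
JGT again: taken
ADD R1, 7 → R1=6+7=13
LOAD R1, [R2] → R1=M[12]=4
OR R1, 4 → R1=4|4=4
LOAD R1, [R2] → R1=M[12]=4
OR R1, 4 → R1=4|4=4
ADD R2, 4 → R2=12+4=16
SUB R0, 1 → R0=2-1=1
CMP R0, 0  (cmp 1,0)
JGT again: taken
ADD R1, 7 → R1=4+7=11
LOAD R1, [R2] → R1=M[16]=-8
OR R1, 4 → R1=(-8)|4=-4
LOAD R1, [R2] → R1=M[16]=-8
OR R1, 4 → R1=(-8)|4=-4
ADD R2, 4 → R2=16+4=20
SUB R0, 1 → R0=1-1=0
CMP R0, 0  (cmp 0,0)
JGT again: not taken
STORE R1, [0] → M[0]=-4
halt.
Total executed instructions: 50.

50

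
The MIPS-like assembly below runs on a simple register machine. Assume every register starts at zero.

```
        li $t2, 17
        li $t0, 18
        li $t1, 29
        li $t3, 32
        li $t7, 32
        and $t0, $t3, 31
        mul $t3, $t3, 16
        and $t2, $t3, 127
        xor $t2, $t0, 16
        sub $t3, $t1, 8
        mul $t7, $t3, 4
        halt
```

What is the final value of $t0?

$t2=17
$t0=18
$t1=29
$t3=32
$t7=32
$t0=32&31=0
$t3=32*16=512
$t2=512&127=0
$t2=0^16=16
$t3=29-8=21
$t7=21*4=84
halt.

0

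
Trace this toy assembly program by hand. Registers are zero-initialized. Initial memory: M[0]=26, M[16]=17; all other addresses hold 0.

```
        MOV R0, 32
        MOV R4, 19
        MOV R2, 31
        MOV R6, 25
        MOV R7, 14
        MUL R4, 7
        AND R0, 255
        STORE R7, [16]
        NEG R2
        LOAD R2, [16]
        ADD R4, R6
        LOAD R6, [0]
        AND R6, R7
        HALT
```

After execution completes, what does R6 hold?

10

MOV R0, 32 → R0=32
MOV R4, 19 → R4=19
MOV R2, 31 → R2=31
MOV R6, 25 → R6=25
MOV R7, 14 → R7=14
MUL R4, 7 → R4=19*7=133
AND R0, 255 → R0=32&255=32
STORE R7, [16] → M[16]=14
NEG R2 → R2=-(31)=-31
LOAD R2, [16] → R2=M[16]=14
ADD R4, R6 → R4=133+25=158
LOAD R6, [0] → R6=M[0]=26
AND R6, R7 → R6=26&14=10
halt.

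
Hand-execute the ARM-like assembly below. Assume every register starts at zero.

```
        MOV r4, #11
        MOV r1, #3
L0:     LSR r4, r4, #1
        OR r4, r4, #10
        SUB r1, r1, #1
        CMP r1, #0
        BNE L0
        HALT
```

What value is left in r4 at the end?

after MOV r4, #11: r4=11
after MOV r1, #3: r1=3
after LSR r4, r4, #1: r4=11>>1=5
after OR r4, r4, #10: r4=5|10=15
after SUB r1, r1, #1: r1=3-1=2
CMP r1, #0  (cmp 2,0)
BNE L0: taken
after LSR r4, r4, #1: r4=15>>1=7
after OR r4, r4, #10: r4=7|10=15
after SUB r1, r1, #1: r1=2-1=1
CMP r1, #0  (cmp 1,0)
BNE L0: taken
after LSR r4, r4, #1: r4=15>>1=7
after OR r4, r4, #10: r4=7|10=15
after SUB r1, r1, #1: r1=1-1=0
CMP r1, #0  (cmp 0,0)
BNE L0: not taken
halt.

15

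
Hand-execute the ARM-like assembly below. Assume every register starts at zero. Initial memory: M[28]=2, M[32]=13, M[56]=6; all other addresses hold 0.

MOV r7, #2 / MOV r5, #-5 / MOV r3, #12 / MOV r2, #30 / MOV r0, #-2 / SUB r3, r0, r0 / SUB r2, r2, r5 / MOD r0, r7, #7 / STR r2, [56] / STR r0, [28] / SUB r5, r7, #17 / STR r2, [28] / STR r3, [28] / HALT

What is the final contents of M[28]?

0

MOV r7, #2 → r7=2
MOV r5, #-5 → r5=-5
MOV r3, #12 → r3=12
MOV r2, #30 → r2=30
MOV r0, #-2 → r0=-2
SUB r3, r0, r0 → r3=(-2)-(-2)=0
SUB r2, r2, r5 → r2=30-(-5)=35
MOD r0, r7, #7 → r0=2%7=2
STR r2, [56] → M[56]=35
STR r0, [28] → M[28]=2
SUB r5, r7, #17 → r5=2-17=-15
STR r2, [28] → M[28]=35
STR r3, [28] → M[28]=0
halt.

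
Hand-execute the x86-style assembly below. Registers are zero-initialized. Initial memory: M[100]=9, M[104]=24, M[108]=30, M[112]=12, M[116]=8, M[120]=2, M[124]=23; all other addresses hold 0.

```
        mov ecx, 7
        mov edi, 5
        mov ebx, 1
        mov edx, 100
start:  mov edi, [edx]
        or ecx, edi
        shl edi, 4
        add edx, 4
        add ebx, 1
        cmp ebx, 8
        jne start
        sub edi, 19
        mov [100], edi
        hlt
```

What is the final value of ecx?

31

mov ecx, 7 → ecx=7
mov edi, 5 → edi=5
mov ebx, 1 → ebx=1
mov edx, 100 → edx=100
mov edi, [edx] → edi=M[100]=9
or ecx, edi → ecx=7|9=15
shl edi, 4 → edi=9<<4=144
add edx, 4 → edx=100+4=104
add ebx, 1 → ebx=1+1=2
cmp ebx, 8  (cmp 2,8)
jne start: taken
mov edi, [edx] → edi=M[104]=24
or ecx, edi → ecx=15|24=31
shl edi, 4 → edi=24<<4=384
add edx, 4 → edx=104+4=108
add ebx, 1 → ebx=2+1=3
cmp ebx, 8  (cmp 3,8)
jne start: taken
mov edi, [edx] → edi=M[108]=30
or ecx, edi → ecx=31|30=31
shl edi, 4 → edi=30<<4=480
add edx, 4 → edx=108+4=112
add ebx, 1 → ebx=3+1=4
cmp ebx, 8  (cmp 4,8)
jne start: taken
mov edi, [edx] → edi=M[112]=12
or ecx, edi → ecx=31|12=31
shl edi, 4 → edi=12<<4=192
add edx, 4 → edx=112+4=116
add ebx, 1 → ebx=4+1=5
cmp ebx, 8  (cmp 5,8)
jne start: taken
mov edi, [edx] → edi=M[116]=8
or ecx, edi → ecx=31|8=31
shl edi, 4 → edi=8<<4=128
add edx, 4 → edx=116+4=120
add ebx, 1 → ebx=5+1=6
cmp ebx, 8  (cmp 6,8)
jne start: taken
mov edi, [edx] → edi=M[120]=2
or ecx, edi → ecx=31|2=31
shl edi, 4 → edi=2<<4=32
add edx, 4 → edx=120+4=124
add ebx, 1 → ebx=6+1=7
cmp ebx, 8  (cmp 7,8)
jne start: taken
mov edi, [edx] → edi=M[124]=23
or ecx, edi → ecx=31|23=31
shl edi, 4 → edi=23<<4=368
add edx, 4 → edx=124+4=128
add ebx, 1 → ebx=7+1=8
cmp ebx, 8  (cmp 8,8)
jne start: not taken
sub edi, 19 → edi=368-19=349
mov [100], edi → M[100]=349
halt.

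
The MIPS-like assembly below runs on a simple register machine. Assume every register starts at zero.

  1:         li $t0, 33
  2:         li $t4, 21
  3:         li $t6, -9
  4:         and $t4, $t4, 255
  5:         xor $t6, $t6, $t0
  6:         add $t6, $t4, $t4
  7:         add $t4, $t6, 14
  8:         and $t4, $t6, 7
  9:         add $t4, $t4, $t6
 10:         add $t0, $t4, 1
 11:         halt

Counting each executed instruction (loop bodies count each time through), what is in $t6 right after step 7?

42

li $t0, 33 → $t0=33
li $t4, 21 → $t4=21
li $t6, -9 → $t6=-9
and $t4, $t4, 255 → $t4=21&255=21
xor $t6, $t6, $t0 → $t6=(-9)^33=-42
add $t6, $t4, $t4 → $t6=21+21=42
add $t4, $t6, 14 → $t4=42+14=56
After step 7: $t6 = 42.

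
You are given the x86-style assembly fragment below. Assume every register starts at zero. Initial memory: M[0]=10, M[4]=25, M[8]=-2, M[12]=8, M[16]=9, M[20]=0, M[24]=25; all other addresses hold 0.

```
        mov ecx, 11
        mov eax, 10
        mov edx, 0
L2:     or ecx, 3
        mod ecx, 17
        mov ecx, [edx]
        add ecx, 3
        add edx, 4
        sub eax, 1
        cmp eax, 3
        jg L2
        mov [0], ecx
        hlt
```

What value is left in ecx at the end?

after mov ecx, 11: ecx=11
after mov eax, 10: eax=10
after mov edx, 0: edx=0
after or ecx, 3: ecx=11|3=11
after mod ecx, 17: ecx=11%17=11
after mov ecx, [edx]: ecx=M[0]=10
after add ecx, 3: ecx=10+3=13
after add edx, 4: edx=0+4=4
after sub eax, 1: eax=10-1=9
cmp eax, 3  (cmp 9,3)
jg L2: taken
after or ecx, 3: ecx=13|3=15
after mod ecx, 17: ecx=15%17=15
after mov ecx, [edx]: ecx=M[4]=25
after add ecx, 3: ecx=25+3=28
after add edx, 4: edx=4+4=8
after sub eax, 1: eax=9-1=8
cmp eax, 3  (cmp 8,3)
jg L2: taken
after or ecx, 3: ecx=28|3=31
after mod ecx, 17: ecx=31%17=14
after mov ecx, [edx]: ecx=M[8]=-2
after add ecx, 3: ecx=(-2)+3=1
after add edx, 4: edx=8+4=12
after sub eax, 1: eax=8-1=7
cmp eax, 3  (cmp 7,3)
jg L2: taken
after or ecx, 3: ecx=1|3=3
after mod ecx, 17: ecx=3%17=3
after mov ecx, [edx]: ecx=M[12]=8
after add ecx, 3: ecx=8+3=11
after add edx, 4: edx=12+4=16
after sub eax, 1: eax=7-1=6
cmp eax, 3  (cmp 6,3)
jg L2: taken
after or ecx, 3: ecx=11|3=11
after mod ecx, 17: ecx=11%17=11
after mov ecx, [edx]: ecx=M[16]=9
after add ecx, 3: ecx=9+3=12
after add edx, 4: edx=16+4=20
after sub eax, 1: eax=6-1=5
cmp eax, 3  (cmp 5,3)
jg L2: taken
after or ecx, 3: ecx=12|3=15
after mod ecx, 17: ecx=15%17=15
after mov ecx, [edx]: ecx=M[20]=0
after add ecx, 3: ecx=0+3=3
after add edx, 4: edx=20+4=24
after sub eax, 1: eax=5-1=4
cmp eax, 3  (cmp 4,3)
jg L2: taken
after or ecx, 3: ecx=3|3=3
after mod ecx, 17: ecx=3%17=3
after mov ecx, [edx]: ecx=M[24]=25
after add ecx, 3: ecx=25+3=28
after add edx, 4: edx=24+4=28
after sub eax, 1: eax=4-1=3
cmp eax, 3  (cmp 3,3)
jg L2: not taken
mov [0], ecx → M[0]=28
halt.

28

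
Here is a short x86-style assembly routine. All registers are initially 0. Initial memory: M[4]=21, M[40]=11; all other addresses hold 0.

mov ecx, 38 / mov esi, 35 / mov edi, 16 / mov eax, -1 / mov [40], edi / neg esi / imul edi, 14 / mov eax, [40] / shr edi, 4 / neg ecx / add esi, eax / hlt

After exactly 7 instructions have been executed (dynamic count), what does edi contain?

after mov ecx, 38: ecx=38
after mov esi, 35: esi=35
after mov edi, 16: edi=16
after mov eax, -1: eax=-1
mov [40], edi → M[40]=16
after neg esi: esi=-(35)=-35
after imul edi, 14: edi=16*14=224
After step 7: edi = 224.

224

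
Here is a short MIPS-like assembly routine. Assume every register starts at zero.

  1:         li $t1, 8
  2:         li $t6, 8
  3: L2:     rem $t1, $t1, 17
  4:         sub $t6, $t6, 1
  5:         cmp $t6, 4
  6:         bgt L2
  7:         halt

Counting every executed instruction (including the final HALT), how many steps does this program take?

19

after li $t1, 8: $t1=8
after li $t6, 8: $t6=8
after rem $t1, $t1, 17: $t1=8%17=8
after sub $t6, $t6, 1: $t6=8-1=7
cmp $t6, 4  (cmp 7,4)
bgt L2: taken
after rem $t1, $t1, 17: $t1=8%17=8
after sub $t6, $t6, 1: $t6=7-1=6
cmp $t6, 4  (cmp 6,4)
bgt L2: taken
after rem $t1, $t1, 17: $t1=8%17=8
after sub $t6, $t6, 1: $t6=6-1=5
cmp $t6, 4  (cmp 5,4)
bgt L2: taken
after rem $t1, $t1, 17: $t1=8%17=8
after sub $t6, $t6, 1: $t6=5-1=4
cmp $t6, 4  (cmp 4,4)
bgt L2: not taken
halt.
Total executed instructions: 19.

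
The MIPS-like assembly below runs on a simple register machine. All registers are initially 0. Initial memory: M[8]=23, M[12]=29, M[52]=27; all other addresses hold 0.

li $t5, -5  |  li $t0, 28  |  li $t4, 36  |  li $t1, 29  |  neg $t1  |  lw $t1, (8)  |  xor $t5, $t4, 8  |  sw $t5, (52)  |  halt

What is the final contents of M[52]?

44

$t5=-5
$t0=28
$t4=36
$t1=29
$t1=-(29)=-29
$t1=M[8]=23
$t5=36^8=44
sw $t5, (52) → M[52]=44
halt.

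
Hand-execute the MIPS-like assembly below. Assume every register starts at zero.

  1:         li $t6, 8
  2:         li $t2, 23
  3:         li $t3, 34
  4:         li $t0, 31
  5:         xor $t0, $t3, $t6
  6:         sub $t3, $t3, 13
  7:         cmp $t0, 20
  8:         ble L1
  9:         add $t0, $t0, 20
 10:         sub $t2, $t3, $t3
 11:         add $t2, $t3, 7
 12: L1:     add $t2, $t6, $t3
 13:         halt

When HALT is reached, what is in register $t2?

29

$t6=8
$t2=23
$t3=34
$t0=31
$t0=34^8=42
$t3=34-13=21
cmp $t0, 20  (cmp 42,20)
ble L1: not taken
$t0=42+20=62
$t2=21-21=0
$t2=21+7=28
$t2=8+21=29
halt.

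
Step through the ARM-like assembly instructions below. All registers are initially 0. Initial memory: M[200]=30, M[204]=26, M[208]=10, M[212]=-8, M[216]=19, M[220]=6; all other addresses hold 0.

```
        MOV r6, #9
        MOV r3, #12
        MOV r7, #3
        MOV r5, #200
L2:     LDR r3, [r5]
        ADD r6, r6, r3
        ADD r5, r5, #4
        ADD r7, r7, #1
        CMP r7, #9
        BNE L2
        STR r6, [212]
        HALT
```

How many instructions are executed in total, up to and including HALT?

42

r6=9
r3=12
r7=3
r5=200
r3=M[200]=30
r6=9+30=39
r5=200+4=204
r7=3+1=4
CMP r7, #9  (cmp 4,9)
BNE L2: taken
r3=M[204]=26
r6=39+26=65
r5=204+4=208
r7=4+1=5
CMP r7, #9  (cmp 5,9)
BNE L2: taken
r3=M[208]=10
r6=65+10=75
r5=208+4=212
r7=5+1=6
CMP r7, #9  (cmp 6,9)
BNE L2: taken
r3=M[212]=-8
r6=75+(-8)=67
r5=212+4=216
r7=6+1=7
CMP r7, #9  (cmp 7,9)
BNE L2: taken
r3=M[216]=19
r6=67+19=86
r5=216+4=220
r7=7+1=8
CMP r7, #9  (cmp 8,9)
BNE L2: taken
r3=M[220]=6
r6=86+6=92
r5=220+4=224
r7=8+1=9
CMP r7, #9  (cmp 9,9)
BNE L2: not taken
STR r6, [212] → M[212]=92
halt.
Total executed instructions: 42.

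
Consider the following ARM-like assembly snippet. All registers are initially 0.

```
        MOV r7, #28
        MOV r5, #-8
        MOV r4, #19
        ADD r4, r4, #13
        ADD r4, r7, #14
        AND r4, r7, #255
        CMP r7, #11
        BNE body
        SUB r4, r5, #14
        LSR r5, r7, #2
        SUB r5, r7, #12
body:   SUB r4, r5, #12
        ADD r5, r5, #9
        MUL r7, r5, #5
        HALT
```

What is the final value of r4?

r7=28
r5=-8
r4=19
r4=19+13=32
r4=28+14=42
r4=28&255=28
CMP r7, #11  (cmp 28,11)
BNE body: taken
r4=(-8)-12=-20
r5=(-8)+9=1
r7=1*5=5
halt.

-20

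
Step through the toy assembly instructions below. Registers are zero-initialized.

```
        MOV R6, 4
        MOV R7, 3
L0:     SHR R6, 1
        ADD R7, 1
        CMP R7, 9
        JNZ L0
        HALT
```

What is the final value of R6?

MOV R6, 4 → R6=4
MOV R7, 3 → R7=3
SHR R6, 1 → R6=4>>1=2
ADD R7, 1 → R7=3+1=4
CMP R7, 9  (cmp 4,9)
JNZ L0: taken
SHR R6, 1 → R6=2>>1=1
ADD R7, 1 → R7=4+1=5
CMP R7, 9  (cmp 5,9)
JNZ L0: taken
SHR R6, 1 → R6=1>>1=0
ADD R7, 1 → R7=5+1=6
CMP R7, 9  (cmp 6,9)
JNZ L0: taken
SHR R6, 1 → R6=0>>1=0
ADD R7, 1 → R7=6+1=7
CMP R7, 9  (cmp 7,9)
JNZ L0: taken
SHR R6, 1 → R6=0>>1=0
ADD R7, 1 → R7=7+1=8
CMP R7, 9  (cmp 8,9)
JNZ L0: taken
SHR R6, 1 → R6=0>>1=0
ADD R7, 1 → R7=8+1=9
CMP R7, 9  (cmp 9,9)
JNZ L0: not taken
halt.

0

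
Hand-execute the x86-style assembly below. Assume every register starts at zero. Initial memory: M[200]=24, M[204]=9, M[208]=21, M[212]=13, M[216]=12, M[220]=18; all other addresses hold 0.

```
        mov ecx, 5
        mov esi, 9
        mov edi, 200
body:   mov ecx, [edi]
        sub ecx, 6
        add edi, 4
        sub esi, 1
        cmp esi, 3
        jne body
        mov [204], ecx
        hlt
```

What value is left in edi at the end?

224

ecx=5
esi=9
edi=200
ecx=M[200]=24
ecx=24-6=18
edi=200+4=204
esi=9-1=8
cmp esi, 3  (cmp 8,3)
jne body: taken
ecx=M[204]=9
ecx=9-6=3
edi=204+4=208
esi=8-1=7
cmp esi, 3  (cmp 7,3)
jne body: taken
ecx=M[208]=21
ecx=21-6=15
edi=208+4=212
esi=7-1=6
cmp esi, 3  (cmp 6,3)
jne body: taken
ecx=M[212]=13
ecx=13-6=7
edi=212+4=216
esi=6-1=5
cmp esi, 3  (cmp 5,3)
jne body: taken
ecx=M[216]=12
ecx=12-6=6
edi=216+4=220
esi=5-1=4
cmp esi, 3  (cmp 4,3)
jne body: taken
ecx=M[220]=18
ecx=18-6=12
edi=220+4=224
esi=4-1=3
cmp esi, 3  (cmp 3,3)
jne body: not taken
mov [204], ecx → M[204]=12
halt.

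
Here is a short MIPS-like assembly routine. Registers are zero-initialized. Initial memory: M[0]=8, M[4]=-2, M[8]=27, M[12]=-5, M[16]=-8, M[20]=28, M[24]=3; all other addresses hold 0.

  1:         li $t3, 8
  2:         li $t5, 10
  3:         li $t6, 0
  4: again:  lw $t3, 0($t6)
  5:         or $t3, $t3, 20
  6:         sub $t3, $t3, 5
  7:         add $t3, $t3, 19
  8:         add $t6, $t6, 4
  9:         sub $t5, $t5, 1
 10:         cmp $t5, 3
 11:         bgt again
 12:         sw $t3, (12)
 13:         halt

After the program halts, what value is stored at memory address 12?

after li $t3, 8: $t3=8
after li $t5, 10: $t5=10
after li $t6, 0: $t6=0
after lw $t3, 0($t6): $t3=M[0]=8
after or $t3, $t3, 20: $t3=8|20=28
after sub $t3, $t3, 5: $t3=28-5=23
after add $t3, $t3, 19: $t3=23+19=42
after add $t6, $t6, 4: $t6=0+4=4
after sub $t5, $t5, 1: $t5=10-1=9
cmp $t5, 3  (cmp 9,3)
bgt again: taken
after lw $t3, 0($t6): $t3=M[4]=-2
after or $t3, $t3, 20: $t3=(-2)|20=-2
after sub $t3, $t3, 5: $t3=(-2)-5=-7
after add $t3, $t3, 19: $t3=(-7)+19=12
after add $t6, $t6, 4: $t6=4+4=8
after sub $t5, $t5, 1: $t5=9-1=8
cmp $t5, 3  (cmp 8,3)
bgt again: taken
after lw $t3, 0($t6): $t3=M[8]=27
after or $t3, $t3, 20: $t3=27|20=31
after sub $t3, $t3, 5: $t3=31-5=26
after add $t3, $t3, 19: $t3=26+19=45
after add $t6, $t6, 4: $t6=8+4=12
after sub $t5, $t5, 1: $t5=8-1=7
cmp $t5, 3  (cmp 7,3)
bgt again: taken
after lw $t3, 0($t6): $t3=M[12]=-5
after or $t3, $t3, 20: $t3=(-5)|20=-1
after sub $t3, $t3, 5: $t3=(-1)-5=-6
after add $t3, $t3, 19: $t3=(-6)+19=13
after add $t6, $t6, 4: $t6=12+4=16
after sub $t5, $t5, 1: $t5=7-1=6
cmp $t5, 3  (cmp 6,3)
bgt again: taken
after lw $t3, 0($t6): $t3=M[16]=-8
after or $t3, $t3, 20: $t3=(-8)|20=-4
after sub $t3, $t3, 5: $t3=(-4)-5=-9
after add $t3, $t3, 19: $t3=(-9)+19=10
after add $t6, $t6, 4: $t6=16+4=20
after sub $t5, $t5, 1: $t5=6-1=5
cmp $t5, 3  (cmp 5,3)
bgt again: taken
after lw $t3, 0($t6): $t3=M[20]=28
after or $t3, $t3, 20: $t3=28|20=28
after sub $t3, $t3, 5: $t3=28-5=23
after add $t3, $t3, 19: $t3=23+19=42
after add $t6, $t6, 4: $t6=20+4=24
after sub $t5, $t5, 1: $t5=5-1=4
cmp $t5, 3  (cmp 4,3)
bgt again: taken
after lw $t3, 0($t6): $t3=M[24]=3
after or $t3, $t3, 20: $t3=3|20=23
after sub $t3, $t3, 5: $t3=23-5=18
after add $t3, $t3, 19: $t3=18+19=37
after add $t6, $t6, 4: $t6=24+4=28
after sub $t5, $t5, 1: $t5=4-1=3
cmp $t5, 3  (cmp 3,3)
bgt again: not taken
sw $t3, (12) → M[12]=37
halt.

37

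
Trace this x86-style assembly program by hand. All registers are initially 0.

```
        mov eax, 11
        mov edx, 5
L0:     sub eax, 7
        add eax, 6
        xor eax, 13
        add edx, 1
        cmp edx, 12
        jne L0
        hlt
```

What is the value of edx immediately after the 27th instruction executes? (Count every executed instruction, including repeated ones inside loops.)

9

after mov eax, 11: eax=11
after mov edx, 5: edx=5
after sub eax, 7: eax=11-7=4
after add eax, 6: eax=4+6=10
after xor eax, 13: eax=10^13=7
after add edx, 1: edx=5+1=6
cmp edx, 12  (cmp 6,12)
jne L0: taken
after sub eax, 7: eax=7-7=0
after add eax, 6: eax=0+6=6
after xor eax, 13: eax=6^13=11
after add edx, 1: edx=6+1=7
cmp edx, 12  (cmp 7,12)
jne L0: taken
after sub eax, 7: eax=11-7=4
after add eax, 6: eax=4+6=10
after xor eax, 13: eax=10^13=7
after add edx, 1: edx=7+1=8
cmp edx, 12  (cmp 8,12)
jne L0: taken
after sub eax, 7: eax=7-7=0
after add eax, 6: eax=0+6=6
after xor eax, 13: eax=6^13=11
after add edx, 1: edx=8+1=9
cmp edx, 12  (cmp 9,12)
jne L0: taken
after sub eax, 7: eax=11-7=4
After step 27: edx = 9.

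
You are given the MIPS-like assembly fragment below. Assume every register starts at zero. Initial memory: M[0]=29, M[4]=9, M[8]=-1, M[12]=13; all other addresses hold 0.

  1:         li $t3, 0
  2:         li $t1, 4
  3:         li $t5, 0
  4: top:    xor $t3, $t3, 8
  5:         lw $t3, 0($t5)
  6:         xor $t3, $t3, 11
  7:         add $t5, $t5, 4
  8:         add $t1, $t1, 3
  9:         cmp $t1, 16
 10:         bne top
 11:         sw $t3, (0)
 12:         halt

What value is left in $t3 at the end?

after li $t3, 0: $t3=0
after li $t1, 4: $t1=4
after li $t5, 0: $t5=0
after xor $t3, $t3, 8: $t3=0^8=8
after lw $t3, 0($t5): $t3=M[0]=29
after xor $t3, $t3, 11: $t3=29^11=22
after add $t5, $t5, 4: $t5=0+4=4
after add $t1, $t1, 3: $t1=4+3=7
cmp $t1, 16  (cmp 7,16)
bne top: taken
after xor $t3, $t3, 8: $t3=22^8=30
after lw $t3, 0($t5): $t3=M[4]=9
after xor $t3, $t3, 11: $t3=9^11=2
after add $t5, $t5, 4: $t5=4+4=8
after add $t1, $t1, 3: $t1=7+3=10
cmp $t1, 16  (cmp 10,16)
bne top: taken
after xor $t3, $t3, 8: $t3=2^8=10
after lw $t3, 0($t5): $t3=M[8]=-1
after xor $t3, $t3, 11: $t3=(-1)^11=-12
after add $t5, $t5, 4: $t5=8+4=12
after add $t1, $t1, 3: $t1=10+3=13
cmp $t1, 16  (cmp 13,16)
bne top: taken
after xor $t3, $t3, 8: $t3=(-12)^8=-4
after lw $t3, 0($t5): $t3=M[12]=13
after xor $t3, $t3, 11: $t3=13^11=6
after add $t5, $t5, 4: $t5=12+4=16
after add $t1, $t1, 3: $t1=13+3=16
cmp $t1, 16  (cmp 16,16)
bne top: not taken
sw $t3, (0) → M[0]=6
halt.

6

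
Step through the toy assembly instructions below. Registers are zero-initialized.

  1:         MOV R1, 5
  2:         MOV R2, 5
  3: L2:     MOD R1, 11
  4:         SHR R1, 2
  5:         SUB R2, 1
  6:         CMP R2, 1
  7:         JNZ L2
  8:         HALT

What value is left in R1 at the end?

after MOV R1, 5: R1=5
after MOV R2, 5: R2=5
after MOD R1, 11: R1=5%11=5
after SHR R1, 2: R1=5>>2=1
after SUB R2, 1: R2=5-1=4
CMP R2, 1  (cmp 4,1)
JNZ L2: taken
after MOD R1, 11: R1=1%11=1
after SHR R1, 2: R1=1>>2=0
after SUB R2, 1: R2=4-1=3
CMP R2, 1  (cmp 3,1)
JNZ L2: taken
after MOD R1, 11: R1=0%11=0
after SHR R1, 2: R1=0>>2=0
after SUB R2, 1: R2=3-1=2
CMP R2, 1  (cmp 2,1)
JNZ L2: taken
after MOD R1, 11: R1=0%11=0
after SHR R1, 2: R1=0>>2=0
after SUB R2, 1: R2=2-1=1
CMP R2, 1  (cmp 1,1)
JNZ L2: not taken
halt.

0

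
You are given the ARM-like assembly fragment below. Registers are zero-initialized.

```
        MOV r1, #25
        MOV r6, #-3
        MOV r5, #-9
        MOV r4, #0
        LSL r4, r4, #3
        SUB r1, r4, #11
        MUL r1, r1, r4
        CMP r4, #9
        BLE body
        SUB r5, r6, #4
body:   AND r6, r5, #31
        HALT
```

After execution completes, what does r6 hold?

23

after MOV r1, #25: r1=25
after MOV r6, #-3: r6=-3
after MOV r5, #-9: r5=-9
after MOV r4, #0: r4=0
after LSL r4, r4, #3: r4=0<<3=0
after SUB r1, r4, #11: r1=0-11=-11
after MUL r1, r1, r4: r1=(-11)*0=0
CMP r4, #9  (cmp 0,9)
BLE body: taken
after AND r6, r5, #31: r6=(-9)&31=23
halt.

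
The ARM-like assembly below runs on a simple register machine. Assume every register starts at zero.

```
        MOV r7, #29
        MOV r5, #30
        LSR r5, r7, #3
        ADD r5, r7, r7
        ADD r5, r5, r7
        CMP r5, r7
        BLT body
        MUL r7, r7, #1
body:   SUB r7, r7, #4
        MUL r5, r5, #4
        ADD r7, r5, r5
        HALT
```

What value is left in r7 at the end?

MOV r7, #29 → r7=29
MOV r5, #30 → r5=30
LSR r5, r7, #3 → r5=29>>3=3
ADD r5, r7, r7 → r5=29+29=58
ADD r5, r5, r7 → r5=58+29=87
CMP r5, r7  (cmp 87,29)
BLT body: not taken
MUL r7, r7, #1 → r7=29*1=29
SUB r7, r7, #4 → r7=29-4=25
MUL r5, r5, #4 → r5=87*4=348
ADD r7, r5, r5 → r7=348+348=696
halt.

696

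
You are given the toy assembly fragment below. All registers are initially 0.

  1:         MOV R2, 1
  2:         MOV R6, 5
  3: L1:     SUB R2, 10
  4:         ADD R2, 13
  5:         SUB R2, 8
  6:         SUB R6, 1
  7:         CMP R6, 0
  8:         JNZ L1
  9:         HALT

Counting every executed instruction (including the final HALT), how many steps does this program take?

MOV R2, 1 → R2=1
MOV R6, 5 → R6=5
SUB R2, 10 → R2=1-10=-9
ADD R2, 13 → R2=(-9)+13=4
SUB R2, 8 → R2=4-8=-4
SUB R6, 1 → R6=5-1=4
CMP R6, 0  (cmp 4,0)
JNZ L1: taken
SUB R2, 10 → R2=(-4)-10=-14
ADD R2, 13 → R2=(-14)+13=-1
SUB R2, 8 → R2=(-1)-8=-9
SUB R6, 1 → R6=4-1=3
CMP R6, 0  (cmp 3,0)
JNZ L1: taken
SUB R2, 10 → R2=(-9)-10=-19
ADD R2, 13 → R2=(-19)+13=-6
SUB R2, 8 → R2=(-6)-8=-14
SUB R6, 1 → R6=3-1=2
CMP R6, 0  (cmp 2,0)
JNZ L1: taken
SUB R2, 10 → R2=(-14)-10=-24
ADD R2, 13 → R2=(-24)+13=-11
SUB R2, 8 → R2=(-11)-8=-19
SUB R6, 1 → R6=2-1=1
CMP R6, 0  (cmp 1,0)
JNZ L1: taken
SUB R2, 10 → R2=(-19)-10=-29
ADD R2, 13 → R2=(-29)+13=-16
SUB R2, 8 → R2=(-16)-8=-24
SUB R6, 1 → R6=1-1=0
CMP R6, 0  (cmp 0,0)
JNZ L1: not taken
halt.
Total executed instructions: 33.

33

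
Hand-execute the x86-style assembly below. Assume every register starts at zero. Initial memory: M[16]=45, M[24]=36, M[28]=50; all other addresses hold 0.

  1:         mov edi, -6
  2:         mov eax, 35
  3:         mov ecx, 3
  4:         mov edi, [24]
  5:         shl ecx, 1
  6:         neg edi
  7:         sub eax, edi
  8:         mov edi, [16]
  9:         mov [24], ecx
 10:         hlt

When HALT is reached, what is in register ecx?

mov edi, -6 → edi=-6
mov eax, 35 → eax=35
mov ecx, 3 → ecx=3
mov edi, [24] → edi=M[24]=36
shl ecx, 1 → ecx=3<<1=6
neg edi → edi=-(36)=-36
sub eax, edi → eax=35-(-36)=71
mov edi, [16] → edi=M[16]=45
mov [24], ecx → M[24]=6
halt.

6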